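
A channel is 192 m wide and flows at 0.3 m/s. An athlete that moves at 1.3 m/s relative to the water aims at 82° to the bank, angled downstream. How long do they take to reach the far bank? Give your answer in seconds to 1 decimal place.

The component of the athlete's velocity perpendicular to the bank is 1.3 × sin 82° = 1.287 m/s.
Only the cross-stream component determines the crossing time; the current contributes nothing perpendicular to the bank.
Time = 192 / 1.287 = 149.144 s.

149.1 s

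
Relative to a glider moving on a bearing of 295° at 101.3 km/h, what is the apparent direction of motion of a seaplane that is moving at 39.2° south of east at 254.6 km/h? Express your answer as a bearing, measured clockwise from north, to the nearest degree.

Taking east as x and north as y: seaplane velocity = (197.301, -160.915) km/h; glider velocity = (-91.809, 42.811) km/h.
Velocity of seaplane relative to glider = (197.301, -160.915) − (-91.809, 42.811) = (289.110, -203.726) km/h.
Bearing = atan2(289.11, -203.73) = 125.17° clockwise from north.

125°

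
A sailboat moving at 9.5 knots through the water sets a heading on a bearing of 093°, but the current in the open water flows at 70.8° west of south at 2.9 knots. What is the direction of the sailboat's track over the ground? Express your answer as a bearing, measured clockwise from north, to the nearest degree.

102°

Taking east as x and north as y: velocity relative to the water = (9.487, -0.497) knots; the water relative to ground = (-2.739, -0.954) knots.
Velocity relative to ground = (9.487, -0.497) + (-2.739, -0.954) = (6.748, -1.451) knots.
Bearing = atan2(6.75, -1.45) = 102.13° clockwise from north.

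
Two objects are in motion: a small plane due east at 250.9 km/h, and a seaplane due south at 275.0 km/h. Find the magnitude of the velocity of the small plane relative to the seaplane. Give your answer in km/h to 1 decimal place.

Taking east as x and north as y: small plane velocity = (250.900, 0.000) km/h; seaplane velocity = (0.000, -275.000) km/h.
Velocity of small plane relative to seaplane = (250.900, 0.000) − (0.000, -275.000) = (250.900, 275.000) km/h.
Magnitude = |(250.900, 275.000)| = 372.258 km/h.

372.3 km/h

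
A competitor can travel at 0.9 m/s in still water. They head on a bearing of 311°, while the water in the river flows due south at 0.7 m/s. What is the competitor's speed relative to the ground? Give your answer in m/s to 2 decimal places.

Taking east as x and north as y: velocity relative to the water = (-0.679, 0.590) m/s; the water relative to ground = (0.000, -0.700) m/s.
Velocity relative to ground = (-0.679, 0.590) + (0.000, -0.700) = (-0.679, -0.110) m/s.
Speed = |(-0.679, -0.110)| = 0.688 m/s.

0.69 m/s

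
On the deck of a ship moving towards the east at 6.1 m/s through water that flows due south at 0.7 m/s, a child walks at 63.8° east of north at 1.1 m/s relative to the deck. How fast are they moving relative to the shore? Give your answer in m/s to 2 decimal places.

7.09 m/s

In east/north components (m/s): child relative to ship = (0.987, 0.486); ship relative to water = (6.100, 0.000); water relative to ground = (0.000, -0.700).
Sum = (7.087, -0.214) m/s.
Speed = |(7.087, -0.214)| = 7.090 m/s.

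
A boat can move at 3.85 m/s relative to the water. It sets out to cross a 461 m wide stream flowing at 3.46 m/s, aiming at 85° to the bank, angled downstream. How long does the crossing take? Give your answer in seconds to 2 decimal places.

120.20 s

The component of the boat's velocity perpendicular to the bank is 3.85 × sin 85° = 3.835 m/s.
The flow acts along the bank and has no component across it.
Time = 461 / 3.835 = 120.198 s.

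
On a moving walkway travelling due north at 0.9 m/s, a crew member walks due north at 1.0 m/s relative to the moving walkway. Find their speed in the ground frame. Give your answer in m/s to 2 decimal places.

Taking east as x and north as y: moving walkway velocity = (0.000, 0.900) m/s; crew member velocity relative to moving walkway = (0.000, 1.000) m/s.
Velocity relative to ground = (0.000, 0.900) + (0.000, 1.000) = (0.000, 1.900) m/s.
Speed = |(0.000, 1.900)| = 1.900 m/s.

1.90 m/s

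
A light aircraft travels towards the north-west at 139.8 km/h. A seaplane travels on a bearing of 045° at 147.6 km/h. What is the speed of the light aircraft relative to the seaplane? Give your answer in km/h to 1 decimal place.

Taking east as x and north as y: light aircraft velocity = (-98.854, 98.854) km/h; seaplane velocity = (104.369, 104.369) km/h.
Velocity of light aircraft relative to seaplane = (-98.854, 98.854) − (104.369, 104.369) = (-203.222, -5.515) km/h.
Magnitude = |(-203.222, -5.515)| = 203.297 km/h.

203.3 km/h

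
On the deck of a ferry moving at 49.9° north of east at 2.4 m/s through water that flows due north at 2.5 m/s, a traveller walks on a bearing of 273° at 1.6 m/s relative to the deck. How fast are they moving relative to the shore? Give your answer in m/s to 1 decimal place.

In east/north components (m/s): traveller relative to ferry = (-1.598, 0.084); ferry relative to water = (1.546, 1.836); water relative to ground = (0.000, 2.500).
Sum = (-0.052, 4.420) m/s.
Speed = |(-0.052, 4.420)| = 4.420 m/s.

4.4 m/s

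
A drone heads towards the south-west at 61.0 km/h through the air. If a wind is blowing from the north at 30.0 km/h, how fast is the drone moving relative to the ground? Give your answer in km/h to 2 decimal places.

Taking east as x and north as y: velocity relative to the air = (-43.134, -43.134) km/h; the air relative to ground = (0.000, -30.000) km/h.
Velocity relative to ground = (-43.134, -43.134) + (0.000, -30.000) = (-43.134, -73.134) km/h.
Speed = |(-43.134, -73.134)| = 84.906 km/h.

84.91 km/h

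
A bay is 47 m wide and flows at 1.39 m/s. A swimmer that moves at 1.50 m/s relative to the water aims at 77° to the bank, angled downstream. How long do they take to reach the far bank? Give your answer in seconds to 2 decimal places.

32.16 s

The component of the swimmer's velocity perpendicular to the bank is 1.50 × sin 77° = 1.462 m/s.
The current is parallel to the bank, so it does not affect the crossing time.
Time = 47 / 1.462 = 32.158 s.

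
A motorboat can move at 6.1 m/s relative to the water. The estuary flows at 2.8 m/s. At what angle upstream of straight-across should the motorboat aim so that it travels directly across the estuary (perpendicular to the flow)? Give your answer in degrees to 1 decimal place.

27.3°

To cancel the current, the upstream component of the motorboat's velocity must equal the flow: 6.1 sin θ = 2.8.
sin θ = 2.8 / 6.1 = 0.4590.
θ = arcsin(0.4590) = 27.324°.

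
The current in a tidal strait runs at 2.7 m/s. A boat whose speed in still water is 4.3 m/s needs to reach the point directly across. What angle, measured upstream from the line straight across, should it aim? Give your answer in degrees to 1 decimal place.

To cancel the current, the upstream component of the boat's velocity must equal the flow: 4.3 sin θ = 2.7.
sin θ = 2.7 / 4.3 = 0.6279.
θ = arcsin(0.6279) = 38.896°.

38.9°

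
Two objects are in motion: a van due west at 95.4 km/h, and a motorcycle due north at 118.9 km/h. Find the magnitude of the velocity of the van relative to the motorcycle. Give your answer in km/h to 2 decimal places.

Taking east as x and north as y: van velocity = (-95.400, 0.000) km/h; motorcycle velocity = (0.000, 118.900) km/h.
Velocity of van relative to motorcycle = (-95.400, 0.000) − (0.000, 118.900) = (-95.400, -118.900) km/h.
Magnitude = |(-95.400, -118.900)| = 152.441 km/h.

152.44 km/h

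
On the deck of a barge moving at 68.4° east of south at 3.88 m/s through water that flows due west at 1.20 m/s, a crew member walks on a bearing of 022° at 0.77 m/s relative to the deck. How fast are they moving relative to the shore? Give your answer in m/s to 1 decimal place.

2.8 m/s

In east/north components (m/s): crew member relative to barge = (0.288, 0.714); barge relative to water = (3.608, -1.428); water relative to ground = (-1.200, 0.000).
Sum = (2.696, -0.714) m/s.
Speed = |(2.696, -0.714)| = 2.789 m/s.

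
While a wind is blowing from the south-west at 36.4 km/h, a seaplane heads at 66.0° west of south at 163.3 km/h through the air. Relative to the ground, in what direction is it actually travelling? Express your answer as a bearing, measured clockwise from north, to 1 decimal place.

251.8°

Taking east as x and north as y: velocity relative to the air = (-149.182, -66.420) km/h; the air relative to ground = (25.739, 25.739) km/h.
Velocity relative to ground = (-149.182, -66.420) + (25.739, 25.739) = (-123.443, -40.681) km/h.
Bearing = atan2(-123.44, -40.68) = 251.76° clockwise from north.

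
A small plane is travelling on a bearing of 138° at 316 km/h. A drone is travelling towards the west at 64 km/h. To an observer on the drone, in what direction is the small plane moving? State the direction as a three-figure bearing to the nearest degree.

130°

Taking east as x and north as y: small plane velocity = (211.445, -234.834) km/h; drone velocity = (-64.000, 0.000) km/h.
Velocity of small plane relative to drone = (211.445, -234.834) − (-64.000, 0.000) = (275.445, -234.834) km/h.
Bearing = atan2(275.45, -234.83) = 130.45° clockwise from north.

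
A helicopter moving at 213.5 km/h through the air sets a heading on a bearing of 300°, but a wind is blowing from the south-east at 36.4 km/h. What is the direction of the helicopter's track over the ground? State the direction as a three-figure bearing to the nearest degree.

302°

Taking east as x and north as y: velocity relative to the air = (-184.896, 106.750) km/h; the air relative to ground = (-25.739, 25.739) km/h.
Velocity relative to ground = (-184.896, 106.750) + (-25.739, 25.739) = (-210.635, 132.489) km/h.
Bearing = atan2(-210.64, 132.49) = 302.17° clockwise from north.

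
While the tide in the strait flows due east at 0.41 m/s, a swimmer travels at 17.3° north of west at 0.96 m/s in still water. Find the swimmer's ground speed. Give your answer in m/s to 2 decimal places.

0.58 m/s

Taking east as x and north as y: velocity relative to the water = (-0.917, 0.285) m/s; the water relative to ground = (0.410, 0.000) m/s.
Velocity relative to ground = (-0.917, 0.285) + (0.410, 0.000) = (-0.507, 0.285) m/s.
Speed = |(-0.507, 0.285)| = 0.581 m/s.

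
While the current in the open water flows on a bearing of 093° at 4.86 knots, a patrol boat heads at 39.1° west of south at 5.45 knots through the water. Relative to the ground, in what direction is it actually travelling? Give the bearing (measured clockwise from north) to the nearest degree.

Taking east as x and north as y: velocity relative to the water = (-3.437, -4.229) knots; the water relative to ground = (4.853, -0.254) knots.
Velocity relative to ground = (-3.437, -4.229) + (4.853, -0.254) = (1.416, -4.484) knots.
Bearing = atan2(1.42, -4.48) = 162.47° clockwise from north.

162°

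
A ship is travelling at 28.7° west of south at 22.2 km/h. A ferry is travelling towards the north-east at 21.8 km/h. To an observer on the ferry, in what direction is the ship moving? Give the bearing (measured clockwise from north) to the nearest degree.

Taking east as x and north as y: ship velocity = (-10.661, -19.473) km/h; ferry velocity = (15.415, 15.415) km/h.
Velocity of ship relative to ferry = (-10.661, -19.473) − (15.415, 15.415) = (-26.076, -34.888) km/h.
Bearing = atan2(-26.08, -34.89) = 216.78° clockwise from north.

217°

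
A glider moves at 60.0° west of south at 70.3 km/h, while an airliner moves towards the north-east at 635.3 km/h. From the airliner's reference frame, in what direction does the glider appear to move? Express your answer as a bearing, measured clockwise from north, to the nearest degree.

Taking east as x and north as y: glider velocity = (-60.882, -35.150) km/h; airliner velocity = (449.225, 449.225) km/h.
Velocity of glider relative to airliner = (-60.882, -35.150) − (449.225, 449.225) = (-510.107, -484.375) km/h.
Bearing = atan2(-510.11, -484.37) = 226.48° clockwise from north.

226°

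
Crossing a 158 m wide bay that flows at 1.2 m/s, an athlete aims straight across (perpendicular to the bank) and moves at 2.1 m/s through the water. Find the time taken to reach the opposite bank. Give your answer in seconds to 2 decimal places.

75.24 s

The component of the athlete's velocity perpendicular to the bank is 2.1 m/s.
The flow acts along the bank and has no component across it.
Time = 158 / 2.100 = 75.238 s.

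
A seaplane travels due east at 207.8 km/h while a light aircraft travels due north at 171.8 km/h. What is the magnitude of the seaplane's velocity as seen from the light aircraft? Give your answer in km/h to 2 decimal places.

269.62 km/h

Taking east as x and north as y: seaplane velocity = (207.800, 0.000) km/h; light aircraft velocity = (0.000, 171.800) km/h.
Velocity of seaplane relative to light aircraft = (207.800, 0.000) − (0.000, 171.800) = (207.800, -171.800) km/h.
Magnitude = |(207.800, -171.800)| = 269.622 km/h.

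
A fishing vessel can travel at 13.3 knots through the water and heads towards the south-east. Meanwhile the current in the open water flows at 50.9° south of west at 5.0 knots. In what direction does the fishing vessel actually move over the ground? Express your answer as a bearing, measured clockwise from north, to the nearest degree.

155°

Taking east as x and north as y: velocity relative to the water = (9.405, -9.405) knots; the water relative to ground = (-3.153, -3.880) knots.
Velocity relative to ground = (9.405, -9.405) + (-3.153, -3.880) = (6.251, -13.285) knots.
Bearing = atan2(6.25, -13.28) = 154.80° clockwise from north.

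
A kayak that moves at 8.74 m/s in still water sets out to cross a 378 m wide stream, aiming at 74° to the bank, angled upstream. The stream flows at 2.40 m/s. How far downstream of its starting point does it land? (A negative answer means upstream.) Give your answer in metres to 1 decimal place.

Perpendicular speed = 8.401 m/s; crossing time = 378 / 8.401 = 44.992 s.
Net downstream speed = -0.009 m/s.
Drift = -0.009 × 44.992 = -0.408 m (upstream).

-0.4 m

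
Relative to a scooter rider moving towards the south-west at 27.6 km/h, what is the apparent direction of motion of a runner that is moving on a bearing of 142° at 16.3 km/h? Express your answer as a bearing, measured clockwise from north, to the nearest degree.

077°

Taking east as x and north as y: runner velocity = (10.035, -12.845) km/h; scooter rider velocity = (-19.516, -19.516) km/h.
Velocity of runner relative to scooter rider = (10.035, -12.845) − (-19.516, -19.516) = (29.551, 6.672) km/h.
Bearing = atan2(29.55, 6.67) = 77.28° clockwise from north.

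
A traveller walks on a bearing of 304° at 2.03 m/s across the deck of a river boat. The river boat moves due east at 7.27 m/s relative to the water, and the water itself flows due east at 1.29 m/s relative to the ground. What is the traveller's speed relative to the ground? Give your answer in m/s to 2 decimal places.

6.97 m/s

In east/north components (m/s): traveller relative to river boat = (-1.683, 1.135); river boat relative to water = (7.270, 0.000); water relative to ground = (1.290, 0.000).
Sum = (6.877, 1.135) m/s.
Speed = |(6.877, 1.135)| = 6.970 m/s.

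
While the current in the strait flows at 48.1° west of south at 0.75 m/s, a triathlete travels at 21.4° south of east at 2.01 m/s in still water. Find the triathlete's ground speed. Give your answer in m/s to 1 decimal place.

1.8 m/s

Taking east as x and north as y: velocity relative to the water = (1.871, -0.733) m/s; the water relative to ground = (-0.558, -0.501) m/s.
Velocity relative to ground = (1.871, -0.733) + (-0.558, -0.501) = (1.313, -1.234) m/s.
Speed = |(1.313, -1.234)| = 1.802 m/s.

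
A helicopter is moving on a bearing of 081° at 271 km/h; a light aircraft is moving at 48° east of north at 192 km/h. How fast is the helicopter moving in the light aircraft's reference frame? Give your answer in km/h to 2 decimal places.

151.76 km/h

Taking east as x and north as y: helicopter velocity = (267.664, 42.394) km/h; light aircraft velocity = (142.684, 128.473) km/h.
Velocity of helicopter relative to light aircraft = (267.664, 42.394) − (142.684, 128.473) = (124.980, -86.079) km/h.
Magnitude = |(124.980, -86.079)| = 151.755 km/h.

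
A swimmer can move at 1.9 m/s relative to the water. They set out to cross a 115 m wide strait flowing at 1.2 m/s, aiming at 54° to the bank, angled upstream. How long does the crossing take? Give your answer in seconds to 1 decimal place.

The component of the swimmer's velocity perpendicular to the bank is 1.9 × sin 54° = 1.537 m/s.
Only the cross-stream component determines the crossing time; the current contributes nothing perpendicular to the bank.
Time = 115 / 1.537 = 74.815 s.

74.8 s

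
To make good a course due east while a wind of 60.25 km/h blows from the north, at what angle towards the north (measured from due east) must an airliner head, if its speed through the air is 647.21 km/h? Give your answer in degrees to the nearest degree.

The wind pushes perpendicular to the desired track; the heading must have a component into the wind equal to 60.25 km/h: 647.21 sin θ = 60.25.
sin θ = 0.0931, so θ = 5.342°.

5°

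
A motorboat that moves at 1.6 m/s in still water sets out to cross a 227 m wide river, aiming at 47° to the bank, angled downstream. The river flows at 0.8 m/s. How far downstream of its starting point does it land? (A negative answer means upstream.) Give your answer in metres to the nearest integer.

Perpendicular speed = 1.170 m/s; crossing time = 227 / 1.170 = 193.990 s.
Net downstream speed = 1.891 m/s.
Drift = 1.891 × 193.990 = 366.873 m (downstream).

367 m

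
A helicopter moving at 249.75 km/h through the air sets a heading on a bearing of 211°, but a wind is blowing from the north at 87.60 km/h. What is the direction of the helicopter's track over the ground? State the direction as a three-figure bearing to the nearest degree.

Taking east as x and north as y: velocity relative to the air = (-128.631, -214.078) km/h; the air relative to ground = (0.000, -87.600) km/h.
Velocity relative to ground = (-128.631, -214.078) + (0.000, -87.600) = (-128.631, -301.678) km/h.
Bearing = atan2(-128.63, -301.68) = 203.09° clockwise from north.

203°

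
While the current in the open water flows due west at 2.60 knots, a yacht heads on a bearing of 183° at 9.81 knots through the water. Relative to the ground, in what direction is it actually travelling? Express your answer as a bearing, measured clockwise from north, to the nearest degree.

Taking east as x and north as y: velocity relative to the water = (-0.513, -9.797) knots; the water relative to ground = (-2.600, 0.000) knots.
Velocity relative to ground = (-0.513, -9.797) + (-2.600, 0.000) = (-3.113, -9.797) knots.
Bearing = atan2(-3.11, -9.80) = 197.63° clockwise from north.

198°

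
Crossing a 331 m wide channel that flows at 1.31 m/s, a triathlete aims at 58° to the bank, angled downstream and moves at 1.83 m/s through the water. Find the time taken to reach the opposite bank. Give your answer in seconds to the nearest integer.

213 s

The component of the triathlete's velocity perpendicular to the bank is 1.83 × sin 58° = 1.552 m/s.
The flow acts along the bank and has no component across it.
Time = 331 / 1.552 = 213.283 s.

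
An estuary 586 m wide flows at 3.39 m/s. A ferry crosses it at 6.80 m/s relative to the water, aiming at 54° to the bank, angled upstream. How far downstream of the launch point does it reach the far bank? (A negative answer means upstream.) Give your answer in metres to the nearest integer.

Perpendicular speed = 5.501 m/s; crossing time = 586 / 5.501 = 106.520 s.
Net downstream speed = -0.607 m/s.
Drift = -0.607 × 106.520 = -64.651 m (upstream).

-65 m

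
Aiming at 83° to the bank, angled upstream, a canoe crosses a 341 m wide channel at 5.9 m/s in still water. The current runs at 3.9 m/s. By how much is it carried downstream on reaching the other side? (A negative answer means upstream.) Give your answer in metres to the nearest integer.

185 m

Perpendicular speed = 5.856 m/s; crossing time = 341 / 5.856 = 58.231 s.
Net downstream speed = 3.181 m/s.
Drift = 3.181 × 58.231 = 185.230 m (downstream).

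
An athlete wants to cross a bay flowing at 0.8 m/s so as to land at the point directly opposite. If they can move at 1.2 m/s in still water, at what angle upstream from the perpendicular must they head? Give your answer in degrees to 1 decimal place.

41.8°

To cancel the current, the upstream component of the athlete's velocity must equal the flow: 1.2 sin θ = 0.8.
sin θ = 0.8 / 1.2 = 0.6667.
θ = arcsin(0.6667) = 41.810°.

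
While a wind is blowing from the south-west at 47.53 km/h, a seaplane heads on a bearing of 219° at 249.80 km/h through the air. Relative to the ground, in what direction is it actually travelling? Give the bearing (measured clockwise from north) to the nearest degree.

218°

Taking east as x and north as y: velocity relative to the air = (-157.204, -194.131) km/h; the air relative to ground = (33.609, 33.609) km/h.
Velocity relative to ground = (-157.204, -194.131) + (33.609, 33.609) = (-123.595, -160.522) km/h.
Bearing = atan2(-123.60, -160.52) = 217.59° clockwise from north.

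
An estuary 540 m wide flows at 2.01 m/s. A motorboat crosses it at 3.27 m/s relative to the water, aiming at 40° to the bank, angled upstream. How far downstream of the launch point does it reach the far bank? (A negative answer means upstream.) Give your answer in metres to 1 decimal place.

-127.2 m

Perpendicular speed = 2.102 m/s; crossing time = 540 / 2.102 = 256.909 s.
Net downstream speed = -0.495 m/s.
Drift = -0.495 × 256.909 = -127.161 m (upstream).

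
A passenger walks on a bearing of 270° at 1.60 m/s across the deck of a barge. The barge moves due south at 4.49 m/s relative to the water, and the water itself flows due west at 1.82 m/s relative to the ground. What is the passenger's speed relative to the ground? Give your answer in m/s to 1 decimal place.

5.6 m/s

In east/north components (m/s): passenger relative to barge = (-1.600, 0.000); barge relative to water = (0.000, -4.490); water relative to ground = (-1.820, 0.000).
Sum = (-3.420, -4.490) m/s.
Speed = |(-3.420, -4.490)| = 5.644 m/s.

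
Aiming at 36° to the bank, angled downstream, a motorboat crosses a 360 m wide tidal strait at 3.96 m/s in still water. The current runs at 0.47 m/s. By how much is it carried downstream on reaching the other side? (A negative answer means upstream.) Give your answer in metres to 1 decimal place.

568.2 m

Perpendicular speed = 2.328 m/s; crossing time = 360 / 2.328 = 154.664 s.
Net downstream speed = 3.674 m/s.
Drift = 3.674 × 154.664 = 568.189 m (downstream).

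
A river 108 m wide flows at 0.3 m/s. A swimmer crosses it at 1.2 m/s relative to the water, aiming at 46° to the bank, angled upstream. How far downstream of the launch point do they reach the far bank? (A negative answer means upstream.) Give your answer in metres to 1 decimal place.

Perpendicular speed = 0.863 m/s; crossing time = 108 / 0.863 = 125.115 s.
Net downstream speed = -0.534 m/s.
Drift = -0.534 × 125.115 = -66.760 m (upstream).

-66.8 m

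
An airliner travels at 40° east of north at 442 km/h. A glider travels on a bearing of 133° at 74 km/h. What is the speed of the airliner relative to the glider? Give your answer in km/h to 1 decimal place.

Taking east as x and north as y: airliner velocity = (284.112, 338.592) km/h; glider velocity = (54.120, -50.468) km/h.
Velocity of airliner relative to glider = (284.112, 338.592) − (54.120, -50.468) = (229.992, 389.060) km/h.
Magnitude = |(229.992, 389.060)| = 451.955 km/h.

452.0 km/h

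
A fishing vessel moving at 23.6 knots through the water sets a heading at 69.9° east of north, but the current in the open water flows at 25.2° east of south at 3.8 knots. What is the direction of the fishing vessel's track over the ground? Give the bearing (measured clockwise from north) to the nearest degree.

079°

Taking east as x and north as y: velocity relative to the water = (22.163, 8.110) knots; the water relative to ground = (1.618, -3.438) knots.
Velocity relative to ground = (22.163, 8.110) + (1.618, -3.438) = (23.781, 4.672) knots.
Bearing = atan2(23.78, 4.67) = 78.89° clockwise from north.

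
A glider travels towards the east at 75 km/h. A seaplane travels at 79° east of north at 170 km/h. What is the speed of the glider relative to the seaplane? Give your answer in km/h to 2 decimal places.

97.43 km/h

Taking east as x and north as y: glider velocity = (75.000, 0.000) km/h; seaplane velocity = (166.877, 32.438) km/h.
Velocity of glider relative to seaplane = (75.000, 0.000) − (166.877, 32.438) = (-91.877, -32.438) km/h.
Magnitude = |(-91.877, -32.438)| = 97.435 km/h.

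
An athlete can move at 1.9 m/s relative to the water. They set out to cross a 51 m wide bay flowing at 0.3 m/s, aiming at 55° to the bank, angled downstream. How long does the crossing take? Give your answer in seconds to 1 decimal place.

The component of the athlete's velocity perpendicular to the bank is 1.9 × sin 55° = 1.556 m/s.
The current is parallel to the bank, so it does not affect the crossing time.
Time = 51 / 1.556 = 32.768 s.

32.8 s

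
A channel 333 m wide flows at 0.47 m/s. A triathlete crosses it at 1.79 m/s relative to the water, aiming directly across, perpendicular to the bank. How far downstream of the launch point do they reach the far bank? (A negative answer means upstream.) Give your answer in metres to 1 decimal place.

87.4 m

Perpendicular speed = 1.790 m/s; crossing time = 333 / 1.790 = 186.034 s.
Net downstream speed = 0.470 m/s.
Drift = 0.470 × 186.034 = 87.436 m (downstream).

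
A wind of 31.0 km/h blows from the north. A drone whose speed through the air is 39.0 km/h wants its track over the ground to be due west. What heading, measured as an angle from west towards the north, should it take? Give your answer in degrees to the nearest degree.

The wind pushes perpendicular to the desired track; the heading must have a component into the wind equal to 31.0 km/h: 39.0 sin θ = 31.0.
sin θ = 0.7949, so θ = 52.643°.

53°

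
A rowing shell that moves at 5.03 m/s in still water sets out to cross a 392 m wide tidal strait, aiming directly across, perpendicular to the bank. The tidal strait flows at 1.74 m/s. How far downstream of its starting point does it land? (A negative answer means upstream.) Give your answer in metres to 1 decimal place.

135.6 m

Perpendicular speed = 5.030 m/s; crossing time = 392 / 5.030 = 77.932 s.
Net downstream speed = 1.740 m/s.
Drift = 1.740 × 77.932 = 135.602 m (downstream).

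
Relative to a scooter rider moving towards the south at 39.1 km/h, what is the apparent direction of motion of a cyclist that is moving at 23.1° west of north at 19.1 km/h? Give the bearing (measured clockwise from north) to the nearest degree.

Taking east as x and north as y: cyclist velocity = (-7.494, 17.569) km/h; scooter rider velocity = (0.000, -39.100) km/h.
Velocity of cyclist relative to scooter rider = (-7.494, 17.569) − (0.000, -39.100) = (-7.494, 56.669) km/h.
Bearing = atan2(-7.49, 56.67) = 352.47° clockwise from north.

352°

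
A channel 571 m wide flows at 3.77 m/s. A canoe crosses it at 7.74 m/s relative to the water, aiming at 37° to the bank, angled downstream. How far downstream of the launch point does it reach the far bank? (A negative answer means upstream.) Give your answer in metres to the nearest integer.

Perpendicular speed = 4.658 m/s; crossing time = 571 / 4.658 = 122.584 s.
Net downstream speed = 9.951 m/s.
Drift = 9.951 × 122.584 = 1219.883 m (downstream).

1220 m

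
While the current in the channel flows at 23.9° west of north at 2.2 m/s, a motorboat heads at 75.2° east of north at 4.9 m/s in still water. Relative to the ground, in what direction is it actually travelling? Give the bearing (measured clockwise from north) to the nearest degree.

Taking east as x and north as y: velocity relative to the water = (4.737, 1.252) m/s; the water relative to ground = (-0.891, 2.011) m/s.
Velocity relative to ground = (4.737, 1.252) + (-0.891, 2.011) = (3.846, 3.263) m/s.
Bearing = atan2(3.85, 3.26) = 49.69° clockwise from north.

050°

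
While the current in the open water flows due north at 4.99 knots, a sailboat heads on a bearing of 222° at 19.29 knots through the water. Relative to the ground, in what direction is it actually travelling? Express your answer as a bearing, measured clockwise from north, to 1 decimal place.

Taking east as x and north as y: velocity relative to the water = (-12.908, -14.335) knots; the water relative to ground = (0.000, 4.990) knots.
Velocity relative to ground = (-12.908, -14.335) + (0.000, 4.990) = (-12.908, -9.345) knots.
Bearing = atan2(-12.91, -9.35) = 234.09° clockwise from north.

234.1°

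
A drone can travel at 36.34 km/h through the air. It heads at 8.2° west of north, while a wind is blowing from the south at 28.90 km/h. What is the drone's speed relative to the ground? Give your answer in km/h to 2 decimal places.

Taking east as x and north as y: velocity relative to the air = (-5.183, 35.968) km/h; the air relative to ground = (0.000, 28.900) km/h.
Velocity relative to ground = (-5.183, 35.968) + (0.000, 28.900) = (-5.183, 64.868) km/h.
Speed = |(-5.183, 64.868)| = 65.075 km/h.

65.08 km/h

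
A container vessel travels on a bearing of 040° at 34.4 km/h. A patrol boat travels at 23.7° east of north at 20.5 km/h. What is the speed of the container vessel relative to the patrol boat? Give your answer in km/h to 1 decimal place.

15.8 km/h

Taking east as x and north as y: container vessel velocity = (22.112, 26.352) km/h; patrol boat velocity = (8.240, 18.771) km/h.
Velocity of container vessel relative to patrol boat = (22.112, 26.352) − (8.240, 18.771) = (13.872, 7.581) km/h.
Magnitude = |(13.872, 7.581)| = 15.808 km/h.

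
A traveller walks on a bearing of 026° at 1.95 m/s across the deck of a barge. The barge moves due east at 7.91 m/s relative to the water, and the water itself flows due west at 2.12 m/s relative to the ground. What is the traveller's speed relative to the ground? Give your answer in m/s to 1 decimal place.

6.9 m/s

In east/north components (m/s): traveller relative to barge = (0.855, 1.753); barge relative to water = (7.910, 0.000); water relative to ground = (-2.120, 0.000).
Sum = (6.645, 1.753) m/s.
Speed = |(6.645, 1.753)| = 6.872 m/s.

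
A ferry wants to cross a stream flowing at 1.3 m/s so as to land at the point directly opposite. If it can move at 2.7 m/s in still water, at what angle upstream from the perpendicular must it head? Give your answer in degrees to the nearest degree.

29°

To cancel the current, the upstream component of the ferry's velocity must equal the flow: 2.7 sin θ = 1.3.
sin θ = 1.3 / 2.7 = 0.4815.
θ = arcsin(0.4815) = 28.782°.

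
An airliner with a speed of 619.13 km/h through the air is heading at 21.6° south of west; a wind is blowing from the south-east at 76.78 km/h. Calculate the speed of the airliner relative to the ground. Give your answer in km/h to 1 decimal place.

Taking east as x and north as y: velocity relative to the air = (-575.653, -227.917) km/h; the air relative to ground = (-54.292, 54.292) km/h.
Velocity relative to ground = (-575.653, -227.917) + (-54.292, 54.292) = (-629.944, -173.625) km/h.
Speed = |(-629.944, -173.625)| = 653.434 km/h.

653.4 km/h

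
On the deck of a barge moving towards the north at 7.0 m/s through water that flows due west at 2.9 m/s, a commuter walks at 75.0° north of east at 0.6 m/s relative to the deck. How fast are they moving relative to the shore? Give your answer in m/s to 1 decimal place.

8.1 m/s

In east/north components (m/s): commuter relative to barge = (0.155, 0.580); barge relative to water = (0.000, 7.000); water relative to ground = (-2.900, 0.000).
Sum = (-2.745, 7.580) m/s.
Speed = |(-2.745, 7.580)| = 8.061 m/s.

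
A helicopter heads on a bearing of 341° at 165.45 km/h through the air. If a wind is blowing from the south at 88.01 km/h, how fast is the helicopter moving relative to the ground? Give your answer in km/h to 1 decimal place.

Taking east as x and north as y: velocity relative to the air = (-53.865, 156.436) km/h; the air relative to ground = (0.000, 88.010) km/h.
Velocity relative to ground = (-53.865, 156.436) + (0.000, 88.010) = (-53.865, 244.446) km/h.
Speed = |(-53.865, 244.446)| = 250.310 km/h.

250.3 km/h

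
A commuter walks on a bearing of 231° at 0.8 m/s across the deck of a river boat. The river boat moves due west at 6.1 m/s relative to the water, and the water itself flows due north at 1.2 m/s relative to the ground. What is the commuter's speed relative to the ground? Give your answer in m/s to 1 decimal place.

6.8 m/s

In east/north components (m/s): commuter relative to river boat = (-0.622, -0.503); river boat relative to water = (-6.100, 0.000); water relative to ground = (0.000, 1.200).
Sum = (-6.722, 0.697) m/s.
Speed = |(-6.722, 0.697)| = 6.758 m/s.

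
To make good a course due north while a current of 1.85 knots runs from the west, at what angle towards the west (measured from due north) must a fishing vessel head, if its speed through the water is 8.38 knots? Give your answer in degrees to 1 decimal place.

The current pushes perpendicular to the desired track; the heading must have a component into the current equal to 1.85 knots: 8.38 sin θ = 1.85.
sin θ = 0.2208, so θ = 12.754°.

12.8°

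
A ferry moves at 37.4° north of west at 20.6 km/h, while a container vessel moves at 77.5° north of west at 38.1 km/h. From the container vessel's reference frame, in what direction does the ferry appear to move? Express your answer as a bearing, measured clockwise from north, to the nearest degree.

Taking east as x and north as y: ferry velocity = (-16.365, 12.512) km/h; container vessel velocity = (-8.246, 37.197) km/h.
Velocity of ferry relative to container vessel = (-16.365, 12.512) − (-8.246, 37.197) = (-8.119, -24.685) km/h.
Bearing = atan2(-8.12, -24.68) = 198.21° clockwise from north.

198°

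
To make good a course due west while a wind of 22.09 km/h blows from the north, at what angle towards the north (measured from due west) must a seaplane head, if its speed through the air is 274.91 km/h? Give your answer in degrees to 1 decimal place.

4.6°

The wind pushes perpendicular to the desired track; the heading must have a component into the wind equal to 22.09 km/h: 274.91 sin θ = 22.09.
sin θ = 0.0804, so θ = 4.609°.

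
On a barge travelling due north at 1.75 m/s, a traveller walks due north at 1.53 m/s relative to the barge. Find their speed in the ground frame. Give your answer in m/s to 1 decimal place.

Taking east as x and north as y: barge velocity = (0.000, 1.750) m/s; traveller velocity relative to barge = (0.000, 1.530) m/s.
Velocity relative to ground = (0.000, 1.750) + (0.000, 1.530) = (0.000, 3.280) m/s.
Speed = |(0.000, 3.280)| = 3.280 m/s.

3.3 m/s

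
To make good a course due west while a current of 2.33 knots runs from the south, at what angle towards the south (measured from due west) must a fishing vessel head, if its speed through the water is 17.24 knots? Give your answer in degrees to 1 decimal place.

The current pushes perpendicular to the desired track; the heading must have a component into the current equal to 2.33 knots: 17.24 sin θ = 2.33.
sin θ = 0.1352, so θ = 7.767°.

7.8°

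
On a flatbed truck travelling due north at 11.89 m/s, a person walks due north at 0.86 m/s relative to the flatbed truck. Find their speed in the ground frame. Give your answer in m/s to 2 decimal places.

12.75 m/s

Taking east as x and north as y: flatbed truck velocity = (0.000, 11.890) m/s; person velocity relative to flatbed truck = (0.000, 0.860) m/s.
Velocity relative to ground = (0.000, 11.890) + (0.000, 0.860) = (0.000, 12.750) m/s.
Speed = |(0.000, 12.750)| = 12.750 m/s.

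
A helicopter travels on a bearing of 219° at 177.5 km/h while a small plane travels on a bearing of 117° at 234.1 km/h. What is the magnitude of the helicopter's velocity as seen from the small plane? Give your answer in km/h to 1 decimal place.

Taking east as x and north as y: helicopter velocity = (-111.704, -137.943) km/h; small plane velocity = (208.585, -106.279) km/h.
Velocity of helicopter relative to small plane = (-111.704, -137.943) − (208.585, -106.279) = (-320.289, -31.664) km/h.
Magnitude = |(-320.289, -31.664)| = 321.850 km/h.

321.9 km/h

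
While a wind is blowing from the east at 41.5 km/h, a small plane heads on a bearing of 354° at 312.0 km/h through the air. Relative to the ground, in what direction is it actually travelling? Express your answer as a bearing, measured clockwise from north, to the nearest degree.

347°

Taking east as x and north as y: velocity relative to the air = (-32.613, 310.291) km/h; the air relative to ground = (-41.500, 0.000) km/h.
Velocity relative to ground = (-32.613, 310.291) + (-41.500, 0.000) = (-74.113, 310.291) km/h.
Bearing = atan2(-74.11, 310.29) = 346.57° clockwise from north.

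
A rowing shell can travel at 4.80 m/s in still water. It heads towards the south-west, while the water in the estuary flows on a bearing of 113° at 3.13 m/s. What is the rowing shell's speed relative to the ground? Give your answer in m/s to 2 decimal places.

Taking east as x and north as y: velocity relative to the water = (-3.394, -3.394) m/s; the water relative to ground = (2.881, -1.223) m/s.
Velocity relative to ground = (-3.394, -3.394) + (2.881, -1.223) = (-0.513, -4.617) m/s.
Speed = |(-0.513, -4.617)| = 4.646 m/s.

4.65 m/s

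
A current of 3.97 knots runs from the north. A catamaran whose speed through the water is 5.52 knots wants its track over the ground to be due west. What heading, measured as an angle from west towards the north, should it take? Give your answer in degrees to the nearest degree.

The current pushes perpendicular to the desired track; the heading must have a component into the current equal to 3.97 knots: 5.52 sin θ = 3.97.
sin θ = 0.7192, so θ = 45.989°.

46°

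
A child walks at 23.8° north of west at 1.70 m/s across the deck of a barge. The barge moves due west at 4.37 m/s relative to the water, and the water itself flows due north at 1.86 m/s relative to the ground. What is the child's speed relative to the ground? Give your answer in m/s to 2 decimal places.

6.45 m/s

In east/north components (m/s): child relative to barge = (-1.555, 0.686); barge relative to water = (-4.370, 0.000); water relative to ground = (0.000, 1.860).
Sum = (-5.925, 2.546) m/s.
Speed = |(-5.925, 2.546)| = 6.449 m/s.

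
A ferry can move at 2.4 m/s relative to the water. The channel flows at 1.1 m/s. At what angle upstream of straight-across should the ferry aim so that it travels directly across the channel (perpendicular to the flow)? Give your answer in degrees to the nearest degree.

To cancel the current, the upstream component of the ferry's velocity must equal the flow: 2.4 sin θ = 1.1.
sin θ = 1.1 / 2.4 = 0.4583.
θ = arcsin(0.4583) = 27.280°.

27°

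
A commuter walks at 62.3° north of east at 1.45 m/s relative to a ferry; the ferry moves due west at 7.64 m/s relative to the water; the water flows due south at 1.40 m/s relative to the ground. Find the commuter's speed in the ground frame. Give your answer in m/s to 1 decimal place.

7.0 m/s

In east/north components (m/s): commuter relative to ferry = (0.674, 1.284); ferry relative to water = (-7.640, 0.000); water relative to ground = (0.000, -1.400).
Sum = (-6.966, -0.116) m/s.
Speed = |(-6.966, -0.116)| = 6.967 m/s.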